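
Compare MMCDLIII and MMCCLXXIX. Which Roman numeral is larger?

MMCDLIII = 2453
MMCCLXXIX = 2279
2453 is larger

MMCDLIII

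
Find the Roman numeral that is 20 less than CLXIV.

CLXIV = 164
164 - 20 = 144

CXLIV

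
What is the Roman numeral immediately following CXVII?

CXVII = 117, so the next integer is 117 + 1 = 118

CXVIII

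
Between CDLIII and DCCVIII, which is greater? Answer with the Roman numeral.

CDLIII = 453
DCCVIII = 708
708 is larger

DCCVIII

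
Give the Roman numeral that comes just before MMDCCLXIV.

MMDCCLXIV = 2764, so the previous integer is 2764 - 1 = 2763

MMDCCLXIII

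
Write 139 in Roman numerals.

Convert 139 to Roman numerals:
  139 contains 1×100 (C)
  39 contains 3×10 (XXX)
  9 contains 1×9 (IX)

CXXXIX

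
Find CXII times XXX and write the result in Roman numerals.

CXII = 112
XXX = 30
112 × 30 = 3360

MMMCCCLX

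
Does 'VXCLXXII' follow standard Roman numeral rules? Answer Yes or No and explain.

'VXCLXXII': Invalid subtractive combination: VX

No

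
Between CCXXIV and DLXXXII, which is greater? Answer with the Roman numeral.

CCXXIV = 224
DLXXXII = 582
582 is larger

DLXXXII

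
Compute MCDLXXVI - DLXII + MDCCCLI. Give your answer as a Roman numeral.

MCDLXXVI = 1476, DLXII = 562, MDCCCLI = 1851
1476 - 562 = 914
914 + 1851 = 2765

MMDCCLXV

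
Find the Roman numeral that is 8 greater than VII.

VII = 7
7 + 8 = 15

XV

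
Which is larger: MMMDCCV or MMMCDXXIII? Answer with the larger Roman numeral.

MMMDCCV = 3705
MMMCDXXIII = 3423
3705 is larger

MMMDCCV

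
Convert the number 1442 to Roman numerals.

Convert 1442 to Roman numerals:
  1442 contains 1×1000 (M)
  442 contains 1×400 (CD)
  42 contains 1×40 (XL)
  2 contains 2×1 (II)

MCDXLII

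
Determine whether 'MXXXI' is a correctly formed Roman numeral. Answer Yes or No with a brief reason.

'MXXXI': Check the rules: uses only the symbols I, V, X, L, C, D, M; no symbol is repeated more than three times in a row; V, L and D each appear at most once; no smaller symbol precedes a larger one (values never increase from left to right). Value: M (1000) + X (10) + X (10) + X (10) + I (1) = 1031. So it is a valid standard Roman numeral.

Yes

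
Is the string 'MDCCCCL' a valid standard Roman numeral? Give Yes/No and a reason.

'MDCCCCL': More than 3 consecutive C's

No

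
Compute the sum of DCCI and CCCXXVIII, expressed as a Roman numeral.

DCCI = 701
CCCXXVIII = 328
701 + 328 = 1029

MXXIX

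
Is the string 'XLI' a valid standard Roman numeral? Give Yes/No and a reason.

'XLI': Check the rules: uses only the symbols I, V, X, L, C, D, M; no symbol is repeated more than three times in a row; V, L and D each appear at most once; the only place a smaller symbol precedes a larger one is the allowed subtractive pair XL, the symbol right after such a pair (if any) is smaller than the pair's first symbol, and otherwise the values never increase from left to right. Value: XL (40) + I (1) = 41. So it is a valid standard Roman numeral.

Yes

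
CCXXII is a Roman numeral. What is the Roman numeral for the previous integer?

CCXXII = 222; previous is 221

CCXXI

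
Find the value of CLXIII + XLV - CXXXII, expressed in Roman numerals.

CLXIII = 163, XLV = 45, CXXXII = 132
163 + 45 = 208
208 - 132 = 76

LXXVI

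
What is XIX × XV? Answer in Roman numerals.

XIX = 19
XV = 15
19 × 15 = 285

CCLXXXV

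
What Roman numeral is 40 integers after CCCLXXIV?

CCCLXXIV = 374
374 + 40 = 414

CDXIV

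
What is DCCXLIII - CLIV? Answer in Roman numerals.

DCCXLIII = 743
CLIV = 154
743 - 154 = 589

DLXXXIX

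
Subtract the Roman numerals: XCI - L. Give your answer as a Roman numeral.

XCI = 91
L = 50
91 - 50 = 41

XLI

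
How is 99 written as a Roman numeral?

Convert 99 to Roman numerals:
  99 contains 1×90 (XC)
  9 contains 1×9 (IX)

XCIX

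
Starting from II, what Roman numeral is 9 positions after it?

II = 2
2 + 9 = 11

XI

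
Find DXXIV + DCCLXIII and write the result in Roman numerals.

DXXIV = 524
DCCLXIII = 763
524 + 763 = 1287

MCCLXXXVII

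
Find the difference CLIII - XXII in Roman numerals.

CLIII = 153
XXII = 22
153 - 22 = 131

CXXXI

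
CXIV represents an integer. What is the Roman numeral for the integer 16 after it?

CXIV = 114
114 + 16 = 130

CXXX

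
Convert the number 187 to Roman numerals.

Convert 187 to Roman numerals:
  187 contains 1×100 (C)
  87 contains 1×50 (L)
  37 contains 3×10 (XXX)
  7 contains 1×5 (V)
  2 contains 2×1 (II)

CLXXXVII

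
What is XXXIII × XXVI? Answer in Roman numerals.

XXXIII = 33
XXVI = 26
33 × 26 = 858

DCCCLVIII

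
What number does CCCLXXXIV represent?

CCCLXXXIV: C=100, C=100, C=100, L=50, X=10, X=10, X=10, IV=4
100 + 100 + 100 + 50 + 10 + 10 + 10 + 4 = 384

384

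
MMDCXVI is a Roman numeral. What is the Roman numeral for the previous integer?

MMDCXVI = 2616, so the previous integer is 2616 - 1 = 2615

MMDCXV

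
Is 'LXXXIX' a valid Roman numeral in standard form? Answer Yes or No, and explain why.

'LXXXIX': Check the rules: uses only the symbols I, V, X, L, C, D, M; no symbol is repeated more than three times in a row; V, L and D each appear at most once; the only place a smaller symbol precedes a larger one is the allowed subtractive pair IX, the symbol right after such a pair (if any) is smaller than the pair's first symbol, and otherwise the values never increase from left to right. Value: L (50) + X (10) + X (10) + X (10) + IX (9) = 89. So it is a valid standard Roman numeral.

Yes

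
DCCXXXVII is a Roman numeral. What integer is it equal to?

DCCXXXVII: D=500, C=100, C=100, X=10, X=10, X=10, V=5, I=1, I=1
500 + 100 + 100 + 10 + 10 + 10 + 5 + 1 + 1 = 737

737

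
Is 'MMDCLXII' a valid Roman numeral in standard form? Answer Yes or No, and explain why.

'MMDCLXII': Check the rules: uses only the symbols I, V, X, L, C, D, M; no symbol is repeated more than three times in a row; V, L and D each appear at most once; no smaller symbol precedes a larger one (values never increase from left to right). Value: M (1000) + M (1000) + D (500) + C (100) + L (50) + X (10) + I (1) + I (1) = 2662. So it is a valid standard Roman numeral.

Yes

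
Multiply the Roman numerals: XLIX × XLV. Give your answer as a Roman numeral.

XLIX = 49
XLV = 45
49 × 45 = 2205

MMCCV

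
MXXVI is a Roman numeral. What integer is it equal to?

MXXVI: M=1000, X=10, X=10, V=5, I=1
1000 + 10 + 10 + 5 + 1 = 1026

1026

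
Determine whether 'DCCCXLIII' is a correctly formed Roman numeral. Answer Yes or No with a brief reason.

'DCCCXLIII': Check the rules: uses only the symbols I, V, X, L, C, D, M; no symbol is repeated more than three times in a row; V, L and D each appear at most once; the only place a smaller symbol precedes a larger one is the allowed subtractive pair XL, the symbol right after such a pair (if any) is smaller than the pair's first symbol, and otherwise the values never increase from left to right. Value: D (500) + C (100) + C (100) + C (100) + XL (40) + I (1) + I (1) + I (1) = 843. So it is a valid standard Roman numeral.

Yes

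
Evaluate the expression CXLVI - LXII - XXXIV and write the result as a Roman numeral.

CXLVI = 146, LXII = 62, XXXIV = 34
146 - 62 = 84
84 - 34 = 50

L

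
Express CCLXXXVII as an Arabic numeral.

CCLXXXVII: C=100, C=100, L=50, X=10, X=10, X=10, V=5, I=1, I=1
100 + 100 + 50 + 10 + 10 + 10 + 5 + 1 + 1 = 287

287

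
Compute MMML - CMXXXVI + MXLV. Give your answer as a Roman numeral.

MMML = 3050, CMXXXVI = 936, MXLV = 1045
3050 - 936 = 2114
2114 + 1045 = 3159

MMMCLIX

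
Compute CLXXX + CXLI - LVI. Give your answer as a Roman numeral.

CLXXX = 180, CXLI = 141, LVI = 56
180 + 141 = 321
321 - 56 = 265

CCLXV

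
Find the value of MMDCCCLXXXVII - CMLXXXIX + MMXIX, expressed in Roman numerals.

MMDCCCLXXXVII = 2887, CMLXXXIX = 989, MMXIX = 2019
2887 - 989 = 1898
1898 + 2019 = 3917

MMMCMXVII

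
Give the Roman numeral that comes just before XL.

XL = 40, so the previous integer is 40 - 1 = 39

XXXIX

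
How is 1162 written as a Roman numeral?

Convert 1162 to Roman numerals:
  1162 contains 1×1000 (M)
  162 contains 1×100 (C)
  62 contains 1×50 (L)
  12 contains 1×10 (X)
  2 contains 2×1 (II)

MCLXII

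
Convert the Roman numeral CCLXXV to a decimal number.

CCLXXV: C=100, C=100, L=50, X=10, X=10, V=5
100 + 100 + 50 + 10 + 10 + 5 = 275

275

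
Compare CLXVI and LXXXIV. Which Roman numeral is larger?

CLXVI = 166
LXXXIV = 84
166 is larger

CLXVI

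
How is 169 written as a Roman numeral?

Convert 169 to Roman numerals:
  169 contains 1×100 (C)
  69 contains 1×50 (L)
  19 contains 1×10 (X)
  9 contains 1×9 (IX)

CLXIX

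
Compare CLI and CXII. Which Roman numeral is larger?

CLI = 151
CXII = 112
151 is larger

CLI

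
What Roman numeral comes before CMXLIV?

CMXLIV = 944; previous is 943

CMXLIII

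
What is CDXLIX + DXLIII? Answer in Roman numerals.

CDXLIX = 449
DXLIII = 543
449 + 543 = 992

CMXCII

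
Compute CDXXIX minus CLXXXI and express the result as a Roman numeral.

CDXXIX = 429
CLXXXI = 181
429 - 181 = 248

CCXLVIII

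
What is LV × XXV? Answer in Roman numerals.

LV = 55
XXV = 25
55 × 25 = 1375

MCCCLXXV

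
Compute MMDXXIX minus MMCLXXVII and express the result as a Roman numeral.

MMDXXIX = 2529
MMCLXXVII = 2177
2529 - 2177 = 352

CCCLII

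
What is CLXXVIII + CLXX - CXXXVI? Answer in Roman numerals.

CLXXVIII = 178, CLXX = 170, CXXXVI = 136
178 + 170 = 348
348 - 136 = 212

CCXII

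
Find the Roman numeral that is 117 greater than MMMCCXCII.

MMMCCXCII = 3292
3292 + 117 = 3409

MMMCDIX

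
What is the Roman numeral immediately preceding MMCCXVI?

MMCCXVI = 2216, so the previous integer is 2216 - 1 = 2215

MMCCXV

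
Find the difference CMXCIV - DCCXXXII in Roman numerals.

CMXCIV = 994
DCCXXXII = 732
994 - 732 = 262

CCLXII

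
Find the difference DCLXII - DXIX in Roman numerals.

DCLXII = 662
DXIX = 519
662 - 519 = 143

CXLIII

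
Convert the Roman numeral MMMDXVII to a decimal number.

MMMDXVII: M=1000, M=1000, M=1000, D=500, X=10, V=5, I=1, I=1
1000 + 1000 + 1000 + 500 + 10 + 5 + 1 + 1 = 3517

3517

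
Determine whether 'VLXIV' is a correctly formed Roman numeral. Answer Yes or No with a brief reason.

'VLXIV': V should not appear more than once

No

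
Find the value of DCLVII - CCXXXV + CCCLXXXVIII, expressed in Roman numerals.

DCLVII = 657, CCXXXV = 235, CCCLXXXVIII = 388
657 - 235 = 422
422 + 388 = 810

DCCCX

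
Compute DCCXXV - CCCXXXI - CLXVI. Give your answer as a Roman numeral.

DCCXXV = 725, CCCXXXI = 331, CLXVI = 166
725 - 331 = 394
394 - 166 = 228

CCXXVIII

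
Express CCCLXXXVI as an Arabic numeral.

CCCLXXXVI: C=100, C=100, C=100, L=50, X=10, X=10, X=10, V=5, I=1
100 + 100 + 100 + 50 + 10 + 10 + 10 + 5 + 1 = 386

386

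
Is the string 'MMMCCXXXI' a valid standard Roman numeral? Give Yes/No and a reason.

'MMMCCXXXI': Check the rules: uses only the symbols I, V, X, L, C, D, M; no symbol is repeated more than three times in a row; V, L and D each appear at most once; no smaller symbol precedes a larger one (values never increase from left to right). Value: M (1000) + M (1000) + M (1000) + C (100) + C (100) + X (10) + X (10) + X (10) + I (1) = 3231. So it is a valid standard Roman numeral.

Yes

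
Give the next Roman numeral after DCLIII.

DCLIII = 653; next is 654

DCLIV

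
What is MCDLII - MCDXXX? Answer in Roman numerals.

MCDLII = 1452
MCDXXX = 1430
1452 - 1430 = 22

XXII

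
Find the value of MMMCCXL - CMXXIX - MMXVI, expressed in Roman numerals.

MMMCCXL = 3240, CMXXIX = 929, MMXVI = 2016
3240 - 929 = 2311
2311 - 2016 = 295

CCXCV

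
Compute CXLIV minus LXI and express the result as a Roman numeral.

CXLIV = 144
LXI = 61
144 - 61 = 83

LXXXIII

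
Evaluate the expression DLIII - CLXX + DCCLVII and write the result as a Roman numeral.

DLIII = 553, CLXX = 170, DCCLVII = 757
553 - 170 = 383
383 + 757 = 1140

MCXL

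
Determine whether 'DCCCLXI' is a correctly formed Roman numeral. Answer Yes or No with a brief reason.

'DCCCLXI': Check the rules: uses only the symbols I, V, X, L, C, D, M; no symbol is repeated more than three times in a row; V, L and D each appear at most once; no smaller symbol precedes a larger one (values never increase from left to right). Value: D (500) + C (100) + C (100) + C (100) + L (50) + X (10) + I (1) = 861. So it is a valid standard Roman numeral.

Yes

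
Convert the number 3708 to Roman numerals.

Convert 3708 to Roman numerals:
  3708 contains 3×1000 (MMM)
  708 contains 1×500 (D)
  208 contains 2×100 (CC)
  8 contains 1×5 (V)
  3 contains 3×1 (III)

MMMDCCVIII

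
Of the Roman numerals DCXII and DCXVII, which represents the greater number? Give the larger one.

DCXII = 612
DCXVII = 617
617 is larger

DCXVII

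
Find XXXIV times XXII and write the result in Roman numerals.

XXXIV = 34
XXII = 22
34 × 22 = 748

DCCXLVIII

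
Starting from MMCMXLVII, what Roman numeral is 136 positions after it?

MMCMXLVII = 2947
2947 + 136 = 3083

MMMLXXXIII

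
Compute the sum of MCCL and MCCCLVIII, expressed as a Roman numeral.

MCCL = 1250
MCCCLVIII = 1358
1250 + 1358 = 2608

MMDCVIII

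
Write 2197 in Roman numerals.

Convert 2197 to Roman numerals:
  2197 contains 2×1000 (MM)
  197 contains 1×100 (C)
  97 contains 1×90 (XC)
  7 contains 1×5 (V)
  2 contains 2×1 (II)

MMCXCVII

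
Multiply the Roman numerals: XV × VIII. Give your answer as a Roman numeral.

XV = 15
VIII = 8
15 × 8 = 120

CXX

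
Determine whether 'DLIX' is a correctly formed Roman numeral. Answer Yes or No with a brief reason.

'DLIX': Check the rules: uses only the symbols I, V, X, L, C, D, M; no symbol is repeated more than three times in a row; V, L and D each appear at most once; the only place a smaller symbol precedes a larger one is the allowed subtractive pair IX, the symbol right after such a pair (if any) is smaller than the pair's first symbol, and otherwise the values never increase from left to right. Value: D (500) + L (50) + IX (9) = 559. So it is a valid standard Roman numeral.

Yes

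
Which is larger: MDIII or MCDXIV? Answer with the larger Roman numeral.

MDIII = 1503
MCDXIV = 1414
1503 is larger

MDIII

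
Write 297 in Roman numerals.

Convert 297 to Roman numerals:
  297 contains 2×100 (CC)
  97 contains 1×90 (XC)
  7 contains 1×5 (V)
  2 contains 2×1 (II)

CCXCVII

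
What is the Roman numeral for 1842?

Convert 1842 to Roman numerals:
  1842 contains 1×1000 (M)
  842 contains 1×500 (D)
  342 contains 3×100 (CCC)
  42 contains 1×40 (XL)
  2 contains 2×1 (II)

MDCCCXLII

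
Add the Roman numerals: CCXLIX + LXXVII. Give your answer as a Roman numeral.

CCXLIX = 249
LXXVII = 77
249 + 77 = 326

CCCXXVI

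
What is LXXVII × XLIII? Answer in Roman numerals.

LXXVII = 77
XLIII = 43
77 × 43 = 3311

MMMCCCXI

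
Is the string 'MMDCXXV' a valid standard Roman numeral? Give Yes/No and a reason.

'MMDCXXV': Check the rules: uses only the symbols I, V, X, L, C, D, M; no symbol is repeated more than three times in a row; V, L and D each appear at most once; no smaller symbol precedes a larger one (values never increase from left to right). Value: M (1000) + M (1000) + D (500) + C (100) + X (10) + X (10) + V (5) = 2625. So it is a valid standard Roman numeral.

Yes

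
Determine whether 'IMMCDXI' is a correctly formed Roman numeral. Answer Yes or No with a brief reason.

'IMMCDXI': Invalid subtractive combination: IM

No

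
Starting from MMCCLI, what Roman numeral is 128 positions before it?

MMCCLI = 2251
2251 - 128 = 2123

MMCXXIII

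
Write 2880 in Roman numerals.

Convert 2880 to Roman numerals:
  2880 contains 2×1000 (MM)
  880 contains 1×500 (D)
  380 contains 3×100 (CCC)
  80 contains 1×50 (L)
  30 contains 3×10 (XXX)

MMDCCCLXXX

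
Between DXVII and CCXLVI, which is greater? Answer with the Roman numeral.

DXVII = 517
CCXLVI = 246
517 is larger

DXVII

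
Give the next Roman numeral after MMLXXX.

MMLXXX = 2080; next is 2081

MMLXXXI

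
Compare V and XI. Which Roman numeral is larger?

V = 5
XI = 11
11 is larger

XI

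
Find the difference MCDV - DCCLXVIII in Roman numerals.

MCDV = 1405
DCCLXVIII = 768
1405 - 768 = 637

DCXXXVII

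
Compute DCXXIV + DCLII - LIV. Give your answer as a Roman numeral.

DCXXIV = 624, DCLII = 652, LIV = 54
624 + 652 = 1276
1276 - 54 = 1222

MCCXXII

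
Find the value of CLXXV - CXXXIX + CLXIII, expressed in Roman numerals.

CLXXV = 175, CXXXIX = 139, CLXIII = 163
175 - 139 = 36
36 + 163 = 199

CXCIX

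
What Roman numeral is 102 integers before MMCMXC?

MMCMXC = 2990
2990 - 102 = 2888

MMDCCCLXXXVIII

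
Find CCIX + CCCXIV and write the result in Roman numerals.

CCIX = 209
CCCXIV = 314
209 + 314 = 523

DXXIII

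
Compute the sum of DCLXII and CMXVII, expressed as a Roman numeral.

DCLXII = 662
CMXVII = 917
662 + 917 = 1579

MDLXXIX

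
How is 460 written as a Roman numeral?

Convert 460 to Roman numerals:
  460 contains 1×400 (CD)
  60 contains 1×50 (L)
  10 contains 1×10 (X)

CDLX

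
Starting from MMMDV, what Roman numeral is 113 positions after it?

MMMDV = 3505
3505 + 113 = 3618

MMMDCXVIII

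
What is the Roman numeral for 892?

Convert 892 to Roman numerals:
  892 contains 1×500 (D)
  392 contains 3×100 (CCC)
  92 contains 1×90 (XC)
  2 contains 2×1 (II)

DCCCXCII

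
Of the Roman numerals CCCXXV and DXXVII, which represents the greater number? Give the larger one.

CCCXXV = 325
DXXVII = 527
527 is larger

DXXVII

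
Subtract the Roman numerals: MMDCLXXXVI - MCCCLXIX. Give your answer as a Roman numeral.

MMDCLXXXVI = 2686
MCCCLXIX = 1369
2686 - 1369 = 1317

MCCCXVII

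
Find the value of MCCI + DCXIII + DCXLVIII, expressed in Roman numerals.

MCCI = 1201, DCXIII = 613, DCXLVIII = 648
1201 + 613 = 1814
1814 + 648 = 2462

MMCDLXII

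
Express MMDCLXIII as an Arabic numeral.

MMDCLXIII: M=1000, M=1000, D=500, C=100, L=50, X=10, I=1, I=1, I=1
1000 + 1000 + 500 + 100 + 50 + 10 + 1 + 1 + 1 = 2663

2663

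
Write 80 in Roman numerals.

Convert 80 to Roman numerals:
  80 contains 1×50 (L)
  30 contains 3×10 (XXX)

LXXX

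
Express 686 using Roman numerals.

Convert 686 to Roman numerals:
  686 contains 1×500 (D)
  186 contains 1×100 (C)
  86 contains 1×50 (L)
  36 contains 3×10 (XXX)
  6 contains 1×5 (V)
  1 contains 1×1 (I)

DCLXXXVI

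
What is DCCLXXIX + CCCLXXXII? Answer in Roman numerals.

DCCLXXIX = 779
CCCLXXXII = 382
779 + 382 = 1161

MCLXI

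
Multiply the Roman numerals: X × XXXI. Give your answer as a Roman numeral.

X = 10
XXXI = 31
10 × 31 = 310

CCCX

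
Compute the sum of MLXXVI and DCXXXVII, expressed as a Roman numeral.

MLXXVI = 1076
DCXXXVII = 637
1076 + 637 = 1713

MDCCXIII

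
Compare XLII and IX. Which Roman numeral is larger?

XLII = 42
IX = 9
42 is larger

XLII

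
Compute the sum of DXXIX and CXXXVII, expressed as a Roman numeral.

DXXIX = 529
CXXXVII = 137
529 + 137 = 666

DCLXVI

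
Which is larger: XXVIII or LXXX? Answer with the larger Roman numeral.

XXVIII = 28
LXXX = 80
80 is larger

LXXX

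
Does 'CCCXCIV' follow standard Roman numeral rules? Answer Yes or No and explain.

'CCCXCIV': Check the rules: uses only the symbols I, V, X, L, C, D, M; no symbol is repeated more than three times in a row; V, L and D each appear at most once; the only places a smaller symbol precedes a larger one are the allowed subtractive pairs XC, IV, the symbol right after such a pair (if any) is smaller than the pair's first symbol, and otherwise the values never increase from left to right. Value: C (100) + C (100) + C (100) + XC (90) + IV (4) = 394. So it is a valid standard Roman numeral.

Yes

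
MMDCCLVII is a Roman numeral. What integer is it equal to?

MMDCCLVII: M=1000, M=1000, D=500, C=100, C=100, L=50, V=5, I=1, I=1
1000 + 1000 + 500 + 100 + 100 + 50 + 5 + 1 + 1 = 2757

2757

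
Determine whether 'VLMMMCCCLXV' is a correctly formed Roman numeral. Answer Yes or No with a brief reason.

'VLMMMCCCLXV': V should not appear more than once

No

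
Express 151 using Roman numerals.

Convert 151 to Roman numerals:
  151 contains 1×100 (C)
  51 contains 1×50 (L)
  1 contains 1×1 (I)

CLI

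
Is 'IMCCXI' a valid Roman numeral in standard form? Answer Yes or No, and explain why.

'IMCCXI': Invalid subtractive combination: IM

No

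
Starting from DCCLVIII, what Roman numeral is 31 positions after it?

DCCLVIII = 758
758 + 31 = 789

DCCLXXXIX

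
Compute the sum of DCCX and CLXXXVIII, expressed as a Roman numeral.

DCCX = 710
CLXXXVIII = 188
710 + 188 = 898

DCCCXCVIII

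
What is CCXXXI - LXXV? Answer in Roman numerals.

CCXXXI = 231
LXXV = 75
231 - 75 = 156

CLVI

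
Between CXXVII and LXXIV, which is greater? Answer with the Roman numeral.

CXXVII = 127
LXXIV = 74
127 is larger

CXXVII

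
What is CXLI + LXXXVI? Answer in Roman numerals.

CXLI = 141
LXXXVI = 86
141 + 86 = 227

CCXXVII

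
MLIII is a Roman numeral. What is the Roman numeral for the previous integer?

MLIII = 1053; previous is 1052

MLII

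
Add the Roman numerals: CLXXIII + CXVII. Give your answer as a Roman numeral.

CLXXIII = 173
CXVII = 117
173 + 117 = 290

CCXC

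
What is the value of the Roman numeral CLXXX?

CLXXX: C=100, L=50, X=10, X=10, X=10
100 + 50 + 10 + 10 + 10 = 180

180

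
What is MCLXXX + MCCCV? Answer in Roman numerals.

MCLXXX = 1180
MCCCV = 1305
1180 + 1305 = 2485

MMCDLXXXV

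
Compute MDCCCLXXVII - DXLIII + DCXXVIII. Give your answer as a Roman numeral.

MDCCCLXXVII = 1877, DXLIII = 543, DCXXVIII = 628
1877 - 543 = 1334
1334 + 628 = 1962

MCMLXII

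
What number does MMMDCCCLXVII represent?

MMMDCCCLXVII: M=1000, M=1000, M=1000, D=500, C=100, C=100, C=100, L=50, X=10, V=5, I=1, I=1
1000 + 1000 + 1000 + 500 + 100 + 100 + 100 + 50 + 10 + 5 + 1 + 1 = 3867

3867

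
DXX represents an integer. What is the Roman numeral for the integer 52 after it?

DXX = 520
520 + 52 = 572

DLXXII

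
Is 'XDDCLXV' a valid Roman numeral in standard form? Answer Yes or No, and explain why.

'XDDCLXV': D should not appear more than once

No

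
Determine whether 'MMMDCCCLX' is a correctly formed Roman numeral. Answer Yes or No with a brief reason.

'MMMDCCCLX': Check the rules: uses only the symbols I, V, X, L, C, D, M; no symbol is repeated more than three times in a row; V, L and D each appear at most once; no smaller symbol precedes a larger one (values never increase from left to right). Value: M (1000) + M (1000) + M (1000) + D (500) + C (100) + C (100) + C (100) + L (50) + X (10) = 3860. So it is a valid standard Roman numeral.

Yes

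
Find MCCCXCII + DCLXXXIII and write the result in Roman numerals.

MCCCXCII = 1392
DCLXXXIII = 683
1392 + 683 = 2075

MMLXXV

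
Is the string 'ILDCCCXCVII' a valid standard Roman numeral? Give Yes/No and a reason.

'ILDCCCXCVII': Invalid subtractive combination: IL

No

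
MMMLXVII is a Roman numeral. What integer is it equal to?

MMMLXVII: M=1000, M=1000, M=1000, L=50, X=10, V=5, I=1, I=1
1000 + 1000 + 1000 + 50 + 10 + 5 + 1 + 1 = 3067

3067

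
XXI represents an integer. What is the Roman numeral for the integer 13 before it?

XXI = 21
21 - 13 = 8

VIII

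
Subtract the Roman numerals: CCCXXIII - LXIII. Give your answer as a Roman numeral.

CCCXXIII = 323
LXIII = 63
323 - 63 = 260

CCLX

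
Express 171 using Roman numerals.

Convert 171 to Roman numerals:
  171 contains 1×100 (C)
  71 contains 1×50 (L)
  21 contains 2×10 (XX)
  1 contains 1×1 (I)

CLXXI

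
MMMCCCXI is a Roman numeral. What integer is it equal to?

MMMCCCXI: M=1000, M=1000, M=1000, C=100, C=100, C=100, X=10, I=1
1000 + 1000 + 1000 + 100 + 100 + 100 + 10 + 1 = 3311

3311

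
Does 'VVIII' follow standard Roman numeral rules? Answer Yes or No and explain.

'VVIII': V should not appear more than once

No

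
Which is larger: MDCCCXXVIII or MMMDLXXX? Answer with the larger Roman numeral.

MDCCCXXVIII = 1828
MMMDLXXX = 3580
3580 is larger

MMMDLXXX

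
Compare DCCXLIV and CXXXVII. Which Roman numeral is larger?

DCCXLIV = 744
CXXXVII = 137
744 is larger

DCCXLIV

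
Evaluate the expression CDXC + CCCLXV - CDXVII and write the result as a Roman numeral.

CDXC = 490, CCCLXV = 365, CDXVII = 417
490 + 365 = 855
855 - 417 = 438

CDXXXVIII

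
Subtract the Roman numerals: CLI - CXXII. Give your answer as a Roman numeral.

CLI = 151
CXXII = 122
151 - 122 = 29

XXIX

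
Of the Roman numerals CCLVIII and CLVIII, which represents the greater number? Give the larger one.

CCLVIII = 258
CLVIII = 158
258 is larger

CCLVIII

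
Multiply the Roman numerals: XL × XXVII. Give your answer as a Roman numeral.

XL = 40
XXVII = 27
40 × 27 = 1080

MLXXX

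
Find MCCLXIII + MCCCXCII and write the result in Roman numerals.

MCCLXIII = 1263
MCCCXCII = 1392
1263 + 1392 = 2655

MMDCLV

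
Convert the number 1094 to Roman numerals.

Convert 1094 to Roman numerals:
  1094 contains 1×1000 (M)
  94 contains 1×90 (XC)
  4 contains 1×4 (IV)

MXCIV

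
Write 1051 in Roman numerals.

Convert 1051 to Roman numerals:
  1051 contains 1×1000 (M)
  51 contains 1×50 (L)
  1 contains 1×1 (I)

MLI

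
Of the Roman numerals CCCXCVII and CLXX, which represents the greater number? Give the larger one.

CCCXCVII = 397
CLXX = 170
397 is larger

CCCXCVII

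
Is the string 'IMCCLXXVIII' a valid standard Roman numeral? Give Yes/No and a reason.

'IMCCLXXVIII': Invalid subtractive combination: IM

No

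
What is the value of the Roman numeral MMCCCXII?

MMCCCXII: M=1000, M=1000, C=100, C=100, C=100, X=10, I=1, I=1
1000 + 1000 + 100 + 100 + 100 + 10 + 1 + 1 = 2312

2312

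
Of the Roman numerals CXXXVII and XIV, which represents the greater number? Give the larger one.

CXXXVII = 137
XIV = 14
137 is larger

CXXXVII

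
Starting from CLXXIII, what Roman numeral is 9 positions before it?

CLXXIII = 173
173 - 9 = 164

CLXIV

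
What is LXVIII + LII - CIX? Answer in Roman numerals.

LXVIII = 68, LII = 52, CIX = 109
68 + 52 = 120
120 - 109 = 11

XI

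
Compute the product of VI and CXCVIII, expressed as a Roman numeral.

VI = 6
CXCVIII = 198
6 × 198 = 1188

MCLXXXVIII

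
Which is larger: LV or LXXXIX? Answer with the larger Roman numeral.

LV = 55
LXXXIX = 89
89 is larger

LXXXIX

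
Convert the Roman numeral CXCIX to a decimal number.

CXCIX: C=100, XC=90, IX=9
100 + 90 + 9 = 199

199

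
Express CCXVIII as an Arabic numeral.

CCXVIII: C=100, C=100, X=10, V=5, I=1, I=1, I=1
100 + 100 + 10 + 5 + 1 + 1 + 1 = 218

218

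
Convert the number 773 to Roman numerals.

Convert 773 to Roman numerals:
  773 contains 1×500 (D)
  273 contains 2×100 (CC)
  73 contains 1×50 (L)
  23 contains 2×10 (XX)
  3 contains 3×1 (III)

DCCLXXIII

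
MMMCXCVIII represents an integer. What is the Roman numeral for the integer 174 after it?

MMMCXCVIII = 3198
3198 + 174 = 3372

MMMCCCLXXII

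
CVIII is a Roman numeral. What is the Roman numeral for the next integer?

CVIII = 108; next is 109

CIX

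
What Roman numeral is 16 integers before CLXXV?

CLXXV = 175
175 - 16 = 159

CLIX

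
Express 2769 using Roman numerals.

Convert 2769 to Roman numerals:
  2769 contains 2×1000 (MM)
  769 contains 1×500 (D)
  269 contains 2×100 (CC)
  69 contains 1×50 (L)
  19 contains 1×10 (X)
  9 contains 1×9 (IX)

MMDCCLXIX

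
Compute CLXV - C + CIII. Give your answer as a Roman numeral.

CLXV = 165, C = 100, CIII = 103
165 - 100 = 65
65 + 103 = 168

CLXVIII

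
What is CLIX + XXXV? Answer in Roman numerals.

CLIX = 159
XXXV = 35
159 + 35 = 194

CXCIV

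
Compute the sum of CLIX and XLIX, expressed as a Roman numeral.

CLIX = 159
XLIX = 49
159 + 49 = 208

CCVIII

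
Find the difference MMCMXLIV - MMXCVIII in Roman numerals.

MMCMXLIV = 2944
MMXCVIII = 2098
2944 - 2098 = 846

DCCCXLVI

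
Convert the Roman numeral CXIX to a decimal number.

CXIX: C=100, X=10, IX=9
100 + 10 + 9 = 119

119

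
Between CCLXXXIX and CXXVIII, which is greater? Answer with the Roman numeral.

CCLXXXIX = 289
CXXVIII = 128
289 is larger

CCLXXXIX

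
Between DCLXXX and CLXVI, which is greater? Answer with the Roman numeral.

DCLXXX = 680
CLXVI = 166
680 is larger

DCLXXX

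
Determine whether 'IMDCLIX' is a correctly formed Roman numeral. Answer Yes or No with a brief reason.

'IMDCLIX': Invalid subtractive combination: IM

No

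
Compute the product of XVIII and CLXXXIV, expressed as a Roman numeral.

XVIII = 18
CLXXXIV = 184
18 × 184 = 3312

MMMCCCXII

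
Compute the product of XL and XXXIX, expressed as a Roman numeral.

XL = 40
XXXIX = 39
40 × 39 = 1560

MDLX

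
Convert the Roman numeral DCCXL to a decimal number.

DCCXL: D=500, C=100, C=100, XL=40
500 + 100 + 100 + 40 = 740

740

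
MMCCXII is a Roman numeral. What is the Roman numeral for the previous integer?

MMCCXII = 2212, so the previous integer is 2212 - 1 = 2211

MMCCXI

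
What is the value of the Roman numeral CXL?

CXL: C=100, XL=40
100 + 40 = 140

140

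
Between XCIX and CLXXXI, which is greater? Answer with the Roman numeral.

XCIX = 99
CLXXXI = 181
181 is larger

CLXXXI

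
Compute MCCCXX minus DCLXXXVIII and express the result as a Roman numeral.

MCCCXX = 1320
DCLXXXVIII = 688
1320 - 688 = 632

DCXXXII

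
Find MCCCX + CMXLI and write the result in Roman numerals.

MCCCX = 1310
CMXLI = 941
1310 + 941 = 2251

MMCCLI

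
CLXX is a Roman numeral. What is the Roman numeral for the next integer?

CLXX = 170; next is 171

CLXXI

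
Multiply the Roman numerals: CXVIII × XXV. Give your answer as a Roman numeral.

CXVIII = 118
XXV = 25
118 × 25 = 2950

MMCML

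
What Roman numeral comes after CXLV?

CXLV = 145; next is 146

CXLVI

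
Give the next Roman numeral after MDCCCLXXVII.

MDCCCLXXVII = 1877, so the next integer is 1877 + 1 = 1878

MDCCCLXXVIII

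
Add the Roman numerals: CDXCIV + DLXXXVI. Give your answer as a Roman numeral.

CDXCIV = 494
DLXXXVI = 586
494 + 586 = 1080

MLXXX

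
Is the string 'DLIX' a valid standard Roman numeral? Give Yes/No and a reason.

'DLIX': Check the rules: uses only the symbols I, V, X, L, C, D, M; no symbol is repeated more than three times in a row; V, L and D each appear at most once; the only place a smaller symbol precedes a larger one is the allowed subtractive pair IX, the symbol right after such a pair (if any) is smaller than the pair's first symbol, and otherwise the values never increase from left to right. Value: D (500) + L (50) + IX (9) = 559. So it is a valid standard Roman numeral.

Yes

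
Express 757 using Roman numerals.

Convert 757 to Roman numerals:
  757 contains 1×500 (D)
  257 contains 2×100 (CC)
  57 contains 1×50 (L)
  7 contains 1×5 (V)
  2 contains 2×1 (II)

DCCLVII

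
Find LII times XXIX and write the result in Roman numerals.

LII = 52
XXIX = 29
52 × 29 = 1508

MDVIII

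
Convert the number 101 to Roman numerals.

Convert 101 to Roman numerals:
  101 contains 1×100 (C)
  1 contains 1×1 (I)

CI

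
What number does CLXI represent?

CLXI: C=100, L=50, X=10, I=1
100 + 50 + 10 + 1 = 161

161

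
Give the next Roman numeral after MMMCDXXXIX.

MMMCDXXXIX = 3439; next is 3440

MMMCDXL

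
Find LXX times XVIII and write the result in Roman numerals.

LXX = 70
XVIII = 18
70 × 18 = 1260

MCCLX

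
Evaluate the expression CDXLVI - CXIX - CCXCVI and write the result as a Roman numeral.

CDXLVI = 446, CXIX = 119, CCXCVI = 296
446 - 119 = 327
327 - 296 = 31

XXXI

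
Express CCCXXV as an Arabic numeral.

CCCXXV: C=100, C=100, C=100, X=10, X=10, V=5
100 + 100 + 100 + 10 + 10 + 5 = 325

325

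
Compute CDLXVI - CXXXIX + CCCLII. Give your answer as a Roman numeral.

CDLXVI = 466, CXXXIX = 139, CCCLII = 352
466 - 139 = 327
327 + 352 = 679

DCLXXIX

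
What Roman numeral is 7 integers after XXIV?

XXIV = 24
24 + 7 = 31

XXXI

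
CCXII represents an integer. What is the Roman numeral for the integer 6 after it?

CCXII = 212
212 + 6 = 218

CCXVIII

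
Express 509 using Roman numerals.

Convert 509 to Roman numerals:
  509 contains 1×500 (D)
  9 contains 1×9 (IX)

DIX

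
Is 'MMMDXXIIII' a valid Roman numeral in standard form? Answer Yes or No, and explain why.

'MMMDXXIIII': More than 3 consecutive I's

No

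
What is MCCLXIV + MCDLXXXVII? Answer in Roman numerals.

MCCLXIV = 1264
MCDLXXXVII = 1487
1264 + 1487 = 2751

MMDCCLI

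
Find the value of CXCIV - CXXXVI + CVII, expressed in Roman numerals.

CXCIV = 194, CXXXVI = 136, CVII = 107
194 - 136 = 58
58 + 107 = 165

CLXV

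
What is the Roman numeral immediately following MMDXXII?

MMDXXII = 2522, so the next integer is 2522 + 1 = 2523

MMDXXIII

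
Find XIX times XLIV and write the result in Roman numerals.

XIX = 19
XLIV = 44
19 × 44 = 836

DCCCXXXVI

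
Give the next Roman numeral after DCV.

DCV = 605; next is 606

DCVI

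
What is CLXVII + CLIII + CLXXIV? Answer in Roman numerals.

CLXVII = 167, CLIII = 153, CLXXIV = 174
167 + 153 = 320
320 + 174 = 494

CDXCIV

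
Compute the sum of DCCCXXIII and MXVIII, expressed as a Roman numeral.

DCCCXXIII = 823
MXVIII = 1018
823 + 1018 = 1841

MDCCCXLI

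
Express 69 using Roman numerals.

Convert 69 to Roman numerals:
  69 contains 1×50 (L)
  19 contains 1×10 (X)
  9 contains 1×9 (IX)

LXIX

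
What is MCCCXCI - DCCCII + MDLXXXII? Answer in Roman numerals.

MCCCXCI = 1391, DCCCII = 802, MDLXXXII = 1582
1391 - 802 = 589
589 + 1582 = 2171

MMCLXXI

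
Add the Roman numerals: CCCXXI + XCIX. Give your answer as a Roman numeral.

CCCXXI = 321
XCIX = 99
321 + 99 = 420

CDXX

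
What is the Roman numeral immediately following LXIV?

LXIV = 64, so the next integer is 64 + 1 = 65

LXV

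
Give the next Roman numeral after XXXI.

XXXI = 31; next is 32

XXXII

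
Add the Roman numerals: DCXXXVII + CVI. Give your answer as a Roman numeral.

DCXXXVII = 637
CVI = 106
637 + 106 = 743

DCCXLIII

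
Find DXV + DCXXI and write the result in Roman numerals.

DXV = 515
DCXXI = 621
515 + 621 = 1136

MCXXXVI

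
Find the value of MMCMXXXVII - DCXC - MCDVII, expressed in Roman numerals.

MMCMXXXVII = 2937, DCXC = 690, MCDVII = 1407
2937 - 690 = 2247
2247 - 1407 = 840

DCCCXL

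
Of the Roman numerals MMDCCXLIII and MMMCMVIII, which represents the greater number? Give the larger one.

MMDCCXLIII = 2743
MMMCMVIII = 3908
3908 is larger

MMMCMVIII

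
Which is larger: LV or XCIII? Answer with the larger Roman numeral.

LV = 55
XCIII = 93
93 is larger

XCIII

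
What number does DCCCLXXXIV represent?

DCCCLXXXIV: D=500, C=100, C=100, C=100, L=50, X=10, X=10, X=10, IV=4
500 + 100 + 100 + 100 + 50 + 10 + 10 + 10 + 4 = 884

884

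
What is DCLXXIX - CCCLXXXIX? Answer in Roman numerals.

DCLXXIX = 679
CCCLXXXIX = 389
679 - 389 = 290

CCXC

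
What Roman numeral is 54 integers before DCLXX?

DCLXX = 670
670 - 54 = 616

DCXVI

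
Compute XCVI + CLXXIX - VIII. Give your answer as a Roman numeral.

XCVI = 96, CLXXIX = 179, VIII = 8
96 + 179 = 275
275 - 8 = 267

CCLXVII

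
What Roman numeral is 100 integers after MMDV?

MMDV = 2505
2505 + 100 = 2605

MMDCV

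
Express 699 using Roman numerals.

Convert 699 to Roman numerals:
  699 contains 1×500 (D)
  199 contains 1×100 (C)
  99 contains 1×90 (XC)
  9 contains 1×9 (IX)

DCXCIX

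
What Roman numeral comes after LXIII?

LXIII = 63; next is 64

LXIV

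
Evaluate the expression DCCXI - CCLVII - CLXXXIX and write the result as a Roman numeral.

DCCXI = 711, CCLVII = 257, CLXXXIX = 189
711 - 257 = 454
454 - 189 = 265

CCLXV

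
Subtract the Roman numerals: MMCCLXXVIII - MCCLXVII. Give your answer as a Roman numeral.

MMCCLXXVIII = 2278
MCCLXVII = 1267
2278 - 1267 = 1011

MXI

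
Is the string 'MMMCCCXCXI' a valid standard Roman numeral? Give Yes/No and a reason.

'MMMCCCXCXI': X cannot come right after the subtractive pair XC: once X is subtracted in XC, the next symbol must be smaller than X

No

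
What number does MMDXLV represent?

MMDXLV: M=1000, M=1000, D=500, XL=40, V=5
1000 + 1000 + 500 + 40 + 5 = 2545

2545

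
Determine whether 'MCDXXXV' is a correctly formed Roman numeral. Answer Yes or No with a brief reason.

'MCDXXXV': Check the rules: uses only the symbols I, V, X, L, C, D, M; no symbol is repeated more than three times in a row; V, L and D each appear at most once; the only place a smaller symbol precedes a larger one is the allowed subtractive pair CD, the symbol right after such a pair (if any) is smaller than the pair's first symbol, and otherwise the values never increase from left to right. Value: M (1000) + CD (400) + X (10) + X (10) + X (10) + V (5) = 1435. So it is a valid standard Roman numeral.

Yes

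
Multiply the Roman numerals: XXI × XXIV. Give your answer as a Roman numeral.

XXI = 21
XXIV = 24
21 × 24 = 504

DIV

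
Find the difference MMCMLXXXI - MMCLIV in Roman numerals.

MMCMLXXXI = 2981
MMCLIV = 2154
2981 - 2154 = 827

DCCCXXVII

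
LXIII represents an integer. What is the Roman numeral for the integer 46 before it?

LXIII = 63
63 - 46 = 17

XVII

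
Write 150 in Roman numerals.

Convert 150 to Roman numerals:
  150 contains 1×100 (C)
  50 contains 1×50 (L)

CL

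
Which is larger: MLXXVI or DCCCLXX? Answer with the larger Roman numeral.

MLXXVI = 1076
DCCCLXX = 870
1076 is larger

MLXXVI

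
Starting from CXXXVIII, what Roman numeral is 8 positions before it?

CXXXVIII = 138
138 - 8 = 130

CXXX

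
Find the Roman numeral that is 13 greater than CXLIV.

CXLIV = 144
144 + 13 = 157

CLVII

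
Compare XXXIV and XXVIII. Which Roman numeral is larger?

XXXIV = 34
XXVIII = 28
34 is larger

XXXIV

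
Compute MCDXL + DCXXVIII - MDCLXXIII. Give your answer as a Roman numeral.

MCDXL = 1440, DCXXVIII = 628, MDCLXXIII = 1673
1440 + 628 = 2068
2068 - 1673 = 395

CCCXCV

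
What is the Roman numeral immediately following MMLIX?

MMLIX = 2059; next is 2060

MMLX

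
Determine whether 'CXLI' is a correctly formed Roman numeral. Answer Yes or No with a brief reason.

'CXLI': Check the rules: uses only the symbols I, V, X, L, C, D, M; no symbol is repeated more than three times in a row; V, L and D each appear at most once; the only place a smaller symbol precedes a larger one is the allowed subtractive pair XL, the symbol right after such a pair (if any) is smaller than the pair's first symbol, and otherwise the values never increase from left to right. Value: C (100) + XL (40) + I (1) = 141. So it is a valid standard Roman numeral.

Yes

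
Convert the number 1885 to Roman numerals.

Convert 1885 to Roman numerals:
  1885 contains 1×1000 (M)
  885 contains 1×500 (D)
  385 contains 3×100 (CCC)
  85 contains 1×50 (L)
  35 contains 3×10 (XXX)
  5 contains 1×5 (V)

MDCCCLXXXV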